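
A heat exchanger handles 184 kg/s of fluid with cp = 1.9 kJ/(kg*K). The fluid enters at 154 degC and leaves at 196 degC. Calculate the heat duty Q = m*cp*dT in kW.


Q = m_dot * cp * delta_T
delta_T = 196 - 154 = 42 K
Q = 184 * 1.9 * 42
= 349.6 * 42
= 14683.2 kW

14683.2 kW


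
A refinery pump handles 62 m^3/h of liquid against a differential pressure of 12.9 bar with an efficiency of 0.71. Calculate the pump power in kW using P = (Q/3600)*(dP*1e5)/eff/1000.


Q = 62 / 3600 = 0.0172222 m^3/s
P = 0.0172222 * (12.9 * 1e5) / 0.71 / 1000 = 31.29

31.29 kW


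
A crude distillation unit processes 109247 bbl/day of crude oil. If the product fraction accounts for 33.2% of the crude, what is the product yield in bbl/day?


Crude throughput = 109247 bbl/day
Fraction yield = 33.2%
yield = throughput * fraction / 100
yield = 109247 * 33.2 / 100 = 36270.004

36270.004 bbl/day


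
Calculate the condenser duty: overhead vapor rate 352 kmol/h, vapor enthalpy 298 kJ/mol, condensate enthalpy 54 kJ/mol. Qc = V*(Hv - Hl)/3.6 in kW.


Qc = 352 * (298 - 54) / 3.6 = 352 * 244 / 3.6 = 23860

23860 kW


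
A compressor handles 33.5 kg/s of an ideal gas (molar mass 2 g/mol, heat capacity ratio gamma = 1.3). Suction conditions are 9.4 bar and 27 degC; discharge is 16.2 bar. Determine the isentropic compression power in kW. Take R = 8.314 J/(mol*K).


Isentropic work: W = m*(gamma/(gamma-1))*(R*T1/MW)*((P2/P1)^((gamma-1)/gamma) - 1)
T1 = 27 + 273.15 = 300.15 K
Pressure ratio = 16.2 / 9.4 = 1.7234
Exponent = (1.3 - 1)/1.3 = 0.230769
(P2/P1)^exp - 1 = 1.7234^0.230769 - 1 = 0.133837
W = 33.5 * 1.3 / 0.3 * 8.314 * 300.15 / 2 * 0.133837 = 24240

24240 kW


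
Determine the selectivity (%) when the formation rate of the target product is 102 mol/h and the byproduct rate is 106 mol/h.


Selectivity = desired / (desired + undesired) * 100
Total products = 102 + 106 = 208 mol/h
S = 102 / 208 * 100
= 0.4904 * 100
= 49.04 %

49.04 %


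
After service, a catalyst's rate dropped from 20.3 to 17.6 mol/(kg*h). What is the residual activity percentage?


Activity (%) = (rate_used / rate_fresh) * 100
rate_used = 17.6, rate_fresh = 20.3
= (17.6 / 20.3) * 100
= 0.8670 * 100 = 86.70

86.70 %


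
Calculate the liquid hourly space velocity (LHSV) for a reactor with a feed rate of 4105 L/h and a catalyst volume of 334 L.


LHSV = volumetric feed rate / catalyst volume
= 4105 L/h / 334 L
= 12.29 h^-1

12.29 h^-1


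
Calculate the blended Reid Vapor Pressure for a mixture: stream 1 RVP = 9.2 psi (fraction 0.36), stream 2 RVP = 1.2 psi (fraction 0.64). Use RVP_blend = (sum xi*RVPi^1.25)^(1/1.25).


Chevron index: RVP_blend = (sum xi*RVPi^1.25)^(1/1.25)
RVP^1.25 terms: 0.36 * 9.2^1.25 + 0.64 * 1.2^1.25 = 6.57198
RVP_blend = 6.57198^(1/1.25) = 4.510

4.510 psi


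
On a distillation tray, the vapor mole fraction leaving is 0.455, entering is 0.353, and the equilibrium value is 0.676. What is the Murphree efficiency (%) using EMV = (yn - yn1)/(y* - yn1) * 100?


Murphree vapor efficiency: EMV = (y_n - y_(n-1)) / (y*_n - y_(n-1)) * 100
EMV = (0.455 - 0.353) / (0.676 - 0.353) * 100 = 0.102 / 0.323 * 100 = 31.58

31.58 %


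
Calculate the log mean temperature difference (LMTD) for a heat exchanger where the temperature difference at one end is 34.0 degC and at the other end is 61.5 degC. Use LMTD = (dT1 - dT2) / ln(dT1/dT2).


LMTD = (dT1 - dT2) / ln(dT1/dT2)
= (34.0 - 61.5) / ln(34.0 / 61.5) = -27.5 / -0.592677 = 46.40

46.40 degC


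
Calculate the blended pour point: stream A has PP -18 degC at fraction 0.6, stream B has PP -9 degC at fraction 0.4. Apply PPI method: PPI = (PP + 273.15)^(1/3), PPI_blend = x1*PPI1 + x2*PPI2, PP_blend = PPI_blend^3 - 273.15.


PPI_1 = (-18 + 273.15)^(1/3) = 6.342569
PPI_2 = (-9 + 273.15)^(1/3) = 6.416283
PPI_blend = 0.6 * 6.342569 + 0.4 * 6.416283 = 6.372055
PP_blend = 6.372055^3 - 273.15 = 258.7251 - 273.15 = -14.42

-14.42 degC


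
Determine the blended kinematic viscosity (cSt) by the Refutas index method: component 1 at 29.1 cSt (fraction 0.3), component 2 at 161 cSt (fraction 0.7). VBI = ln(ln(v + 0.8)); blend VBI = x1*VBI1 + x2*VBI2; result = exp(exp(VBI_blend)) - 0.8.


Refutas method: VBN_i = 14.534*ln(ln(visc_i + 0.8)) + 10.975, blended linearly by mass fraction; since VBN is linear in VBI_i = ln(ln(visc_i + 0.8)) and the fractions sum to 1, blend VBI directly: visc = exp(exp(VBI_blend)) - 0.8
VBI_1 = ln(ln(29.1 + 0.8)) = 1.22315
VBI_2 = ln(ln(161 + 0.8)) = 1.62656
VBI_blend = 0.3 * 1.22315 + 0.7 * 1.62656 = 1.50554
visc_blend = exp(exp(1.50554)) - 0.8 = 89.81

89.81 cSt


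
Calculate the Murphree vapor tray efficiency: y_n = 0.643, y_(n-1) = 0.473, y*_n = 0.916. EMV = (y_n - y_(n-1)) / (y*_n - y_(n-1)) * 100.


Murphree vapor efficiency: EMV = (y_n - y_(n-1)) / (y*_n - y_(n-1)) * 100
EMV = (0.643 - 0.473) / (0.916 - 0.473) * 100 = 0.17 / 0.443 * 100 = 38.37

38.37 %


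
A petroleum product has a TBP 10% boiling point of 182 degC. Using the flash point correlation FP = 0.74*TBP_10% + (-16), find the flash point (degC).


FP = 0.74 * 182 + (-16) = 118.68

118.68 degC


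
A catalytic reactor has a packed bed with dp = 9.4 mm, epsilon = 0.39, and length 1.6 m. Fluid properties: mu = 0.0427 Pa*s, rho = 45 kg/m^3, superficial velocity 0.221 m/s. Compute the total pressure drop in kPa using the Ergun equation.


dp = 9.4 mm = 0.0094 m
Viscous term = 150*0.0427*0.221*(1-0.39)^2 / (0.0094^2*0.39^3) = 100490
Inertial term = 1.75*45*0.221^2*(1-0.39) / (0.0094*0.39^3) = 4207.69
dP/L = 100490 + 4207.69 = 104698 Pa/m
dP = 104698 * 1.6 / 1000 = 167.5 kPa

167.5 kPa


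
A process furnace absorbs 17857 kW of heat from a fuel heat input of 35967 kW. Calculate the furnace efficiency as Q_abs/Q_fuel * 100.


Furnace efficiency = Q_absorbed / Q_fuel * 100
= 17857 / 35967 * 100 = 49.65

49.65 %


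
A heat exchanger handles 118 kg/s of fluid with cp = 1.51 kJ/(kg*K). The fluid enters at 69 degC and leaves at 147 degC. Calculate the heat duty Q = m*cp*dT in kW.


Q = m_dot * cp * delta_T
delta_T = 147 - 69 = 78 K
Q = 118 * 1.51 * 78
= 178.18 * 78
= 13898.04 kW

13898.04 kW


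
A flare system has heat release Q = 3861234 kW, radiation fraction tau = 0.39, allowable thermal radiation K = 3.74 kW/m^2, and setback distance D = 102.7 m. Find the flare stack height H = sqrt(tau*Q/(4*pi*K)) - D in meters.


tau*Q/(4*pi*K) = 0.39 * 3861234 / (4 * pi * 3.74) = 32041.2
sqrt(32041.2) = 179.001
H = 179.001 - 102.7 = 76.30

76.30 m


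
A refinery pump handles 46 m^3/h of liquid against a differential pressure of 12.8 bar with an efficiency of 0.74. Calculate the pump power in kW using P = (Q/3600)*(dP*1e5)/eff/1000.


Q = 46 / 3600 = 0.0127778 m^3/s
P = 0.0127778 * (12.8 * 1e5) / 0.74 / 1000 = 22.10

22.10 kW


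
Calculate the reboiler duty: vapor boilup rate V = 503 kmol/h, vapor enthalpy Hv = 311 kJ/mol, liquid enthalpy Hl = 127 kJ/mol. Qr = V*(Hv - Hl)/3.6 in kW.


Qr = 503 * (311 - 127) / 3.6 = 503 * 184 / 3.6 = 25710

25710 kW


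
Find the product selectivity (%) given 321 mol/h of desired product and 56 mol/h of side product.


Selectivity = desired / (desired + undesired) * 100
Total products = 321 + 56 = 377 mol/h
S = 321 / 377 * 100
= 0.8515 * 100
= 85.15 %

85.15 %


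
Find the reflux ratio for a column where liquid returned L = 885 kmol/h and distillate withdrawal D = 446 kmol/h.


Reflux ratio definition: R = L / D (liquid returned / distillate withdrawn)
L = 885 kmol/h, D = 446 kmol/h
R = 885 / 446 = 1.984

1.984


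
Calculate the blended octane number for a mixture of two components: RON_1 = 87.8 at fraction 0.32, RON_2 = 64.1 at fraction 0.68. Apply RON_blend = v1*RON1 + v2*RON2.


Linear blending: RON_blend = sum(vi * RONi)
Contribution 1: 0.32 * 87.8 = 28.096
Contribution 2: 0.68 * 64.1 = 43.588
RON_blend = 28.096 + 43.588 = 71.684

71.684


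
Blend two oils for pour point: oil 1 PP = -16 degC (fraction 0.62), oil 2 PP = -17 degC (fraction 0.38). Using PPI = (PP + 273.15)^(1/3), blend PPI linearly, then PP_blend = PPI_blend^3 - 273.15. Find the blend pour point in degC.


PPI_1 = (-16 + 273.15)^(1/3) = 6.359098
PPI_2 = (-17 + 273.15)^(1/3) = 6.350844
PPI_blend = 0.62 * 6.359098 + 0.38 * 6.350844 = 6.355961
PP_blend = 6.355961^3 - 273.15 = 256.7696 - 273.15 = -16.38

-16.38 degC


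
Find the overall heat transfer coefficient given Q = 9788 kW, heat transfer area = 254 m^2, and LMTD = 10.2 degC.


From Q = U*A*LMTD, U = Q / (A * LMTD)
U = 9788 / (254 * 10.2) = 9788 / 2590.8 = 3.778

3.778 kW/(m^2*K)


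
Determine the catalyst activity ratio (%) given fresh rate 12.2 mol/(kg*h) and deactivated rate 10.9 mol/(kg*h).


Activity (%) = (rate_used / rate_fresh) * 100
rate_used = 10.9, rate_fresh = 12.2
= (10.9 / 12.2) * 100
= 0.8934 * 100 = 89.34

89.34 %


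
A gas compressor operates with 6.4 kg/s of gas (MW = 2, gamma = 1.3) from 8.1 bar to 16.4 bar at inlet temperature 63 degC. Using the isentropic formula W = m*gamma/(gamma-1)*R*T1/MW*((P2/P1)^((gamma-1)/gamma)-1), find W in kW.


Isentropic work: W = m*(gamma/(gamma-1))*(R*T1/MW)*((P2/P1)^((gamma-1)/gamma) - 1)
T1 = 63 + 273.15 = 336.15 K
Pressure ratio = 16.4 / 8.1 = 2.02469
Exponent = (1.3 - 1)/1.3 = 0.230769
(P2/P1)^exp - 1 = 2.02469^0.230769 - 1 = 0.176788
W = 6.4 * 1.3 / 0.3 * 8.314 * 336.15 / 2 * 0.176788 = 6851

6851 kW


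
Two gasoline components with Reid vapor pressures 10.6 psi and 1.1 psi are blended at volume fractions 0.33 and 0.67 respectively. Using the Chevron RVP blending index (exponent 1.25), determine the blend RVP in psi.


Chevron index: RVP_blend = (sum xi*RVPi^1.25)^(1/1.25)
RVP^1.25 terms: 0.33 * 10.6^1.25 + 0.67 * 1.1^1.25 = 7.06647
RVP_blend = 7.06647^(1/1.25) = 4.779

4.779 psi


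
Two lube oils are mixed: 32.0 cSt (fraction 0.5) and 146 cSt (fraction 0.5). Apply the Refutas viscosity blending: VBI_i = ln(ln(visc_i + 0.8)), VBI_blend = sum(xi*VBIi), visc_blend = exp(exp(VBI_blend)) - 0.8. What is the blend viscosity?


Refutas method: VBN_i = 14.534*ln(ln(visc_i + 0.8)) + 10.975, blended linearly by mass fraction; since VBN is linear in VBI_i = ln(ln(visc_i + 0.8)) and the fractions sum to 1, blend VBI directly: visc = exp(exp(VBI_blend)) - 0.8
VBI_1 = ln(ln(32.0 + 0.8)) = 1.25002
VBI_2 = ln(ln(146 + 0.8)) = 1.60725
VBI_blend = 0.5 * 1.25002 + 0.5 * 1.60725 = 1.42863
visc_blend = exp(exp(1.42863)) - 0.8 = 64.11

64.11 cSt


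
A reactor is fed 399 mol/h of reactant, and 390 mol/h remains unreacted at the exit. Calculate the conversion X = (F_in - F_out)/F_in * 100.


X = (F_in - F_out) / F_in * 100
Moles reacted = 399 - 390 = 9
X = 9 / 399 * 100
= 0.02256 * 100
= 2.256 %

2.256 %


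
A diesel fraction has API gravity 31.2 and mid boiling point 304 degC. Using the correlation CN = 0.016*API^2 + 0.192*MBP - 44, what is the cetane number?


CN = 0.016 * 31.2^2 + 0.192 * 304 - 44
CN = 15.57504 + 58.368 - 44 = 29.94304

29.94304


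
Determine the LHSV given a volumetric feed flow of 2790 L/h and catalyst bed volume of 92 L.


LHSV = volumetric feed rate / catalyst volume
= 2790 L/h / 92 L
= 30.33 h^-1

30.33 h^-1


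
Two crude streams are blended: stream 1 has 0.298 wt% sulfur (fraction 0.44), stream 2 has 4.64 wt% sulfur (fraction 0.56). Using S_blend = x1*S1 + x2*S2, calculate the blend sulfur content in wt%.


Linear sulfur blending: S_blend = x1*S1 + x2*S2
Contribution 1: 0.44 * 0.298 = 0.13112 wt%
Contribution 2: 0.56 * 4.64 = 2.5984 wt%
S_blend = 0.13112 + 2.5984 = 2.72952

2.72952 wt%


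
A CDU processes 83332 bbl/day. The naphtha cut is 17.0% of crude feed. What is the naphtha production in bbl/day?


Crude throughput = 83332 bbl/day
Fraction yield = 17.0%
yield = throughput * fraction / 100
yield = 83332 * 17.0 / 100 = 14166.44

14166.44 bbl/day


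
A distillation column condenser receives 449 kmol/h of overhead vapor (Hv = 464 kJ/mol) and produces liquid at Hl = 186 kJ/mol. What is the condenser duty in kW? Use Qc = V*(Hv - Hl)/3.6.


Qc = 449 * (464 - 186) / 3.6 = 449 * 278 / 3.6 = 34670

34670 kW


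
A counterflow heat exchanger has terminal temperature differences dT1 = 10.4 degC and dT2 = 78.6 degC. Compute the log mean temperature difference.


LMTD = (dT1 - dT2) / ln(dT1/dT2)
= (10.4 - 78.6) / ln(10.4 / 78.6) = -68.2 / -2.02257 = 33.72

33.72 degC


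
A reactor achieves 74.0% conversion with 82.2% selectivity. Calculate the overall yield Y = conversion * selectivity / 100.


Overall yield = conversion (%) * selectivity (%) / 100
Conversion = 74.0%, Selectivity = 82.2%
Y = 74.0 * 82.2 / 100
= 60.828 %

60.828 %


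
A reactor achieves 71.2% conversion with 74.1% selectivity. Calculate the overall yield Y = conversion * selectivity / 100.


Overall yield = conversion (%) * selectivity (%) / 100
Conversion = 71.2%, Selectivity = 74.1%
Y = 71.2 * 74.1 / 100
= 52.7592 %

52.7592 %


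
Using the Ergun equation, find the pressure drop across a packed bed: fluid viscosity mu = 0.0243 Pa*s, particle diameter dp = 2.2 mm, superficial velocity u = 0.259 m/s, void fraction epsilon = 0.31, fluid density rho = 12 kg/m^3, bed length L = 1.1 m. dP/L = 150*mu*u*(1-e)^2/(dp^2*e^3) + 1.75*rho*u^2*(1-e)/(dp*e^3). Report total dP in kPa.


dp = 2.2 mm = 0.0022 m
Viscous term = 150*0.0243*0.259*(1-0.31)^2 / (0.0022^2*0.31^3) = 3117200
Inertial term = 1.75*12*0.259^2*(1-0.31) / (0.0022*0.31^3) = 14830.6
dP/L = 3117200 + 14830.6 = 3132030 Pa/m
dP = 3132030 * 1.1 / 1000 = 3445 kPa

3445 kPa


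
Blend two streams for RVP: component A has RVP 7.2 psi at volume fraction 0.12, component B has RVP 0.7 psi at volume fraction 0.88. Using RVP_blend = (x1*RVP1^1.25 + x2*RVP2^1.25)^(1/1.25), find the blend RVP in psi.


Chevron index: RVP_blend = (sum xi*RVPi^1.25)^(1/1.25)
RVP^1.25 terms: 0.12 * 7.2^1.25 + 0.88 * 0.7^1.25 = 1.97874
RVP_blend = 1.97874^(1/1.25) = 1.726

1.726 psi


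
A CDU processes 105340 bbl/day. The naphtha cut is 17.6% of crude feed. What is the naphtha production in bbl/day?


Crude throughput = 105340 bbl/day
Fraction yield = 17.6%
yield = throughput * fraction / 100
yield = 105340 * 17.6 / 100 = 18539.84

18539.84 bbl/day


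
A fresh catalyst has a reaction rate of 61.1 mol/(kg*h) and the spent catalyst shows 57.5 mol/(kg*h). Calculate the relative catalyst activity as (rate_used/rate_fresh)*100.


Activity (%) = (rate_used / rate_fresh) * 100
rate_used = 57.5, rate_fresh = 61.1
= (57.5 / 61.1) * 100
= 0.9411 * 100 = 94.11

94.11 %


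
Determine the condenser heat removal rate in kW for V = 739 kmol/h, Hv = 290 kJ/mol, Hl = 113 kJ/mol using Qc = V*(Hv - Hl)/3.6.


Qc = 739 * (290 - 113) / 3.6 = 739 * 177 / 3.6 = 36330

36330 kW


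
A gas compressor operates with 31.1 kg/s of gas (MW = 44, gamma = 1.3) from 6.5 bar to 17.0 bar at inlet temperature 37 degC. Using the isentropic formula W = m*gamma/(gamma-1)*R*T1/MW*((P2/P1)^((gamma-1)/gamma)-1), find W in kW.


Isentropic work: W = m*(gamma/(gamma-1))*(R*T1/MW)*((P2/P1)^((gamma-1)/gamma) - 1)
T1 = 37 + 273.15 = 310.15 K
Pressure ratio = 17.0 / 6.5 = 2.61538
Exponent = (1.3 - 1)/1.3 = 0.230769
(P2/P1)^exp - 1 = 2.61538^0.230769 - 1 = 0.248401
W = 31.1 * 1.3 / 0.3 * 8.314 * 310.15 / 44 * 0.248401 = 1962

1962 kW


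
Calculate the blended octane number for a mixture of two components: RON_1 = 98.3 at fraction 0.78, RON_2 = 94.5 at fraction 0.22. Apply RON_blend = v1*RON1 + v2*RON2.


Linear blending: RON_blend = sum(vi * RONi)
Contribution 1: 0.78 * 98.3 = 76.674
Contribution 2: 0.22 * 94.5 = 20.79
RON_blend = 76.674 + 20.79 = 97.464

97.464


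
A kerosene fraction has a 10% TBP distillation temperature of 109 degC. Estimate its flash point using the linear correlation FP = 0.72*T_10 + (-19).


FP = 0.72 * 109 + (-19) = 59.48

59.48 degC


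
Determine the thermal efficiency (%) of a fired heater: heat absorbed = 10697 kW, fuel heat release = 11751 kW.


Furnace efficiency = Q_absorbed / Q_fuel * 100
= 10697 / 11751 * 100 = 91.03

91.03 %


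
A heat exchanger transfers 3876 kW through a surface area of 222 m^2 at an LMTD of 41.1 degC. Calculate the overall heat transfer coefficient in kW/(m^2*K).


From Q = U*A*LMTD, U = Q / (A * LMTD)
U = 3876 / (222 * 41.1) = 3876 / 9124.2 = 0.4248

0.4248 kW/(m^2*K)


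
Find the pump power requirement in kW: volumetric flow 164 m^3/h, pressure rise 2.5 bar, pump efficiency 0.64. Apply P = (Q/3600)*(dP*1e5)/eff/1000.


Q = 164 / 3600 = 0.0455556 m^3/s
P = 0.0455556 * (2.5 * 1e5) / 0.64 / 1000 = 17.80

17.80 kW


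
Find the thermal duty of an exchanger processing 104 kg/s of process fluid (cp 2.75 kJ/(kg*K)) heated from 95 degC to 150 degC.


Q = m_dot * cp * delta_T
delta_T = 150 - 95 = 55 K
Q = 104 * 2.75 * 55
= 286 * 55
= 15730 kW

15730 kW


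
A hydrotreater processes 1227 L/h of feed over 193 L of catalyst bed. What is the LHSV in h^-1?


LHSV = volumetric feed rate / catalyst volume
= 1227 L/h / 193 L
= 6.358 h^-1

6.358 h^-1


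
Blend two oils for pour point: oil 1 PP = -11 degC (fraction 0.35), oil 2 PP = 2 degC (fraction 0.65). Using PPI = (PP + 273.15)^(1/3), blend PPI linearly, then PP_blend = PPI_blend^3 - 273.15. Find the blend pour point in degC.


PPI_1 = (-11 + 273.15)^(1/3) = 6.400049
PPI_2 = (2 + 273.15)^(1/3) = 6.504139
PPI_blend = 0.35 * 6.400049 + 0.65 * 6.504139 = 6.467708
PP_blend = 6.467708^3 - 273.15 = 270.5523 - 273.15 = -2.6

-2.6 degC


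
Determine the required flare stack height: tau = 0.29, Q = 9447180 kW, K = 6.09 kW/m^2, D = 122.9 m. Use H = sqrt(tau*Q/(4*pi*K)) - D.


tau*Q/(4*pi*K) = 0.29 * 9447180 / (4 * pi * 6.09) = 35799.2
sqrt(35799.2) = 189.207
H = 189.207 - 122.9 = 66.31

66.31 m


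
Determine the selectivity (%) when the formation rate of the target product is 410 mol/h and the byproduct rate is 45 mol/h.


Selectivity = desired / (desired + undesired) * 100
Total products = 410 + 45 = 455 mol/h
S = 410 / 455 * 100
= 0.9011 * 100
= 90.11 %

90.11 %


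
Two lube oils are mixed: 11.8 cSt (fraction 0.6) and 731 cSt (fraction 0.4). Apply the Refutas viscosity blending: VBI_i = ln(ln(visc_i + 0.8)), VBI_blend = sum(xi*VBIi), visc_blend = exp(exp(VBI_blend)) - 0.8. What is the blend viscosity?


Refutas method: VBN_i = 14.534*ln(ln(visc_i + 0.8)) + 10.975, blended linearly by mass fraction; since VBN is linear in VBI_i = ln(ln(visc_i + 0.8)) and the fractions sum to 1, blend VBI directly: visc = exp(exp(VBI_blend)) - 0.8
VBI_1 = ln(ln(11.8 + 0.8)) = 0.929679
VBI_2 = ln(ln(731 + 0.8)) = 1.88639
VBI_blend = 0.6 * 0.929679 + 0.4 * 1.88639 = 1.31236
visc_blend = exp(exp(1.31236)) - 0.8 = 40.26

40.26 cSt


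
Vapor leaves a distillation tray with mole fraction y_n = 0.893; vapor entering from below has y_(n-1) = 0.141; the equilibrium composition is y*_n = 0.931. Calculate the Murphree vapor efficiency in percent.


Murphree vapor efficiency: EMV = (y_n - y_(n-1)) / (y*_n - y_(n-1)) * 100
EMV = (0.893 - 0.141) / (0.931 - 0.141) * 100 = 0.752 / 0.79 * 100 = 95.19

95.19 %


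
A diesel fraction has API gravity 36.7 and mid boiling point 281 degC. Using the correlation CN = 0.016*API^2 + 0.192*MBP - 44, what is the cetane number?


CN = 0.016 * 36.7^2 + 0.192 * 281 - 44
CN = 21.55024 + 53.952 - 44 = 31.50224

31.50224


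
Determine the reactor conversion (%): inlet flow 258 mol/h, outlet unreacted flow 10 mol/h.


X = (F_in - F_out) / F_in * 100
Moles reacted = 258 - 10 = 248
X = 248 / 258 * 100
= 0.9612 * 100
= 96.12 %

96.12 %


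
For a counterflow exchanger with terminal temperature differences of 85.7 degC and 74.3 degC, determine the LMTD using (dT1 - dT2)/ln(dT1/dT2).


LMTD = (dT1 - dT2) / ln(dT1/dT2)
= (85.7 - 74.3) / ln(85.7 / 74.3) = 11.4 / 0.142742 = 79.86

79.86 degC


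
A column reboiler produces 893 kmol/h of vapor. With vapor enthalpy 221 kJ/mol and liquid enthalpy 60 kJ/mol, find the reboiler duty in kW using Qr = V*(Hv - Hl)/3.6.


Qr = 893 * (221 - 60) / 3.6 = 893 * 161 / 3.6 = 39940

39940 kW


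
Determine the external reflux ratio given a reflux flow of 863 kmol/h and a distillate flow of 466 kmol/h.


Reflux ratio definition: R = L / D (liquid returned / distillate withdrawn)
L = 863 kmol/h, D = 466 kmol/h
R = 863 / 466 = 1.852

1.852


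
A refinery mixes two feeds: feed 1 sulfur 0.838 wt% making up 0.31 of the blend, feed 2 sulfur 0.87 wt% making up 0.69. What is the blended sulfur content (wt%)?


Linear sulfur blending: S_blend = x1*S1 + x2*S2
Contribution 1: 0.31 * 0.838 = 0.25978 wt%
Contribution 2: 0.69 * 0.87 = 0.6003 wt%
S_blend = 0.25978 + 0.6003 = 0.86008

0.86008 wt%


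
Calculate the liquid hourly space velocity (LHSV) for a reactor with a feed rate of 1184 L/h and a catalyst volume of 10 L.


LHSV = volumetric feed rate / catalyst volume
= 1184 L/h / 10 L
= 118.4 h^-1

118.4 h^-1


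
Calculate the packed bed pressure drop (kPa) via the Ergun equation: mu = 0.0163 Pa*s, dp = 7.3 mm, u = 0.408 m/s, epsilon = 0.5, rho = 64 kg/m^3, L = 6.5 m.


dp = 7.3 mm = 0.0073 m
Viscous term = 150*0.0163*0.408*(1-0.5)^2 / (0.0073^2*0.5^3) = 37438.9
Inertial term = 1.75*64*0.408^2*(1-0.5) / (0.0073*0.5^3) = 10215.9
dP/L = 37438.9 + 10215.9 = 47654.8 Pa/m
dP = 47654.8 * 6.5 / 1000 = 309.8 kPa

309.8 kPa


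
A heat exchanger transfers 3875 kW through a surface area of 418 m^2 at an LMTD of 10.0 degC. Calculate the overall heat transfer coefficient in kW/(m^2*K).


From Q = U*A*LMTD, U = Q / (A * LMTD)
U = 3875 / (418 * 10.0) = 3875 / 4180 = 0.9270

0.9270 kW/(m^2*K)


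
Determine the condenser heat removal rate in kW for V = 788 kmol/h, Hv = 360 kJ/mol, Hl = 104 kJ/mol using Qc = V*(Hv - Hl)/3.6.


Qc = 788 * (360 - 104) / 3.6 = 788 * 256 / 3.6 = 56040

56040 kW


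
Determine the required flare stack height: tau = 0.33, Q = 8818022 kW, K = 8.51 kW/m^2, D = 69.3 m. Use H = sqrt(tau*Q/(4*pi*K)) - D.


tau*Q/(4*pi*K) = 0.33 * 8818022 / (4 * pi * 8.51) = 27211.1
sqrt(27211.1) = 164.958
H = 164.958 - 69.3 = 95.66

95.66 m


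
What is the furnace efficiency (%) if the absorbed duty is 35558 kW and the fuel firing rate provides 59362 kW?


Furnace efficiency = Q_absorbed / Q_fuel * 100
= 35558 / 59362 * 100 = 59.90

59.90 %


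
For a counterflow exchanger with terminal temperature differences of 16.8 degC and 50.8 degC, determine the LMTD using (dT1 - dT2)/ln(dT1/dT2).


LMTD = (dT1 - dT2) / ln(dT1/dT2)
= (16.8 - 50.8) / ln(16.8 / 50.8) = -34 / -1.10652 = 30.73

30.73 degC


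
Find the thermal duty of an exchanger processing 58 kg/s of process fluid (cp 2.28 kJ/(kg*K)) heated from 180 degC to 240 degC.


Q = m_dot * cp * delta_T
delta_T = 240 - 180 = 60 K
Q = 58 * 2.28 * 60
= 132.24 * 60
= 7934.4 kW

7934.4 kW


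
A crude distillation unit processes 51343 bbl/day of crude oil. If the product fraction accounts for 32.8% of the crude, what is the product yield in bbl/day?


Crude throughput = 51343 bbl/day
Fraction yield = 32.8%
yield = throughput * fraction / 100
yield = 51343 * 32.8 / 100 = 16840.504

16840.504 bbl/day


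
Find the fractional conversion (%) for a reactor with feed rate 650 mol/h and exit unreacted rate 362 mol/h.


X = (F_in - F_out) / F_in * 100
Moles reacted = 650 - 362 = 288
X = 288 / 650 * 100
= 0.4431 * 100
= 44.31 %

44.31 %


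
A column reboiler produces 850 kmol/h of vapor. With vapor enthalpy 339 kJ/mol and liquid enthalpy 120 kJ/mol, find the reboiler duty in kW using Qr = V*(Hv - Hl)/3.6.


Qr = 850 * (339 - 120) / 3.6 = 850 * 219 / 3.6 = 51710

51710 kW


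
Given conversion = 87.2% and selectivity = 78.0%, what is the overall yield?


Overall yield = conversion (%) * selectivity (%) / 100
Conversion = 87.2%, Selectivity = 78.0%
Y = 87.2 * 78.0 / 100
= 68.016 %

68.016 %


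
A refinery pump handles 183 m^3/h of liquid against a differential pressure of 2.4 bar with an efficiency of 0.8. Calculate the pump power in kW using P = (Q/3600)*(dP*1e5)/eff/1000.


Q = 183 / 3600 = 0.0508333 m^3/s
P = 0.0508333 * (2.4 * 1e5) / 0.8 / 1000 = 15.25

15.25 kW


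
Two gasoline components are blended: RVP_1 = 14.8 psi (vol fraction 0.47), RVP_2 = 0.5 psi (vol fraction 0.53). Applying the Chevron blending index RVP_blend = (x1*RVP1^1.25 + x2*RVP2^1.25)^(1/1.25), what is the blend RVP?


Chevron index: RVP_blend = (sum xi*RVPi^1.25)^(1/1.25)
RVP^1.25 terms: 0.47 * 14.8^1.25 + 0.53 * 0.5^1.25 = 13.8663
RVP_blend = 13.8663^(1/1.25) = 8.195

8.195 psi


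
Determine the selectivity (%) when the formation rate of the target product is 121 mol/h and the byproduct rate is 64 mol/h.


Selectivity = desired / (desired + undesired) * 100
Total products = 121 + 64 = 185 mol/h
S = 121 / 185 * 100
= 0.6541 * 100
= 65.41 %

65.41 %


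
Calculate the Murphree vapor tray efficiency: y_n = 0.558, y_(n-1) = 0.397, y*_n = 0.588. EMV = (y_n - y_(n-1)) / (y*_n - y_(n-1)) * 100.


Murphree vapor efficiency: EMV = (y_n - y_(n-1)) / (y*_n - y_(n-1)) * 100
EMV = (0.558 - 0.397) / (0.588 - 0.397) * 100 = 0.161 / 0.191 * 100 = 84.29

84.29 %


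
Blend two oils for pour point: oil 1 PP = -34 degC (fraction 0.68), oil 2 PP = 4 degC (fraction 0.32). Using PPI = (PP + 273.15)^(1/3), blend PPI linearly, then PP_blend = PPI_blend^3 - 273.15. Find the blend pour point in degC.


PPI_1 = (-34 + 273.15)^(1/3) = 6.20712
PPI_2 = (4 + 273.15)^(1/3) = 6.51986
PPI_blend = 0.68 * 6.20712 + 0.32 * 6.51986 = 6.307197
PP_blend = 6.307197^3 - 273.15 = 250.9049 - 273.15 = -22.25

-22.25 degC


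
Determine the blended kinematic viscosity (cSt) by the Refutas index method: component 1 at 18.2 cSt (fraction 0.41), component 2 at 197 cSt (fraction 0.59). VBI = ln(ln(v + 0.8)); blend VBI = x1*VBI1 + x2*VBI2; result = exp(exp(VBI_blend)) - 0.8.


Refutas method: VBN_i = 14.534*ln(ln(visc_i + 0.8)) + 10.975, blended linearly by mass fraction; since VBN is linear in VBI_i = ln(ln(visc_i + 0.8)) and the fractions sum to 1, blend VBI directly: visc = exp(exp(VBI_blend)) - 0.8
VBI_1 = ln(ln(18.2 + 0.8)) = 1.07992
VBI_2 = ln(ln(197 + 0.8)) = 1.6653
VBI_blend = 0.41 * 1.07992 + 0.59 * 1.6653 = 1.42529
visc_blend = exp(exp(1.42529)) - 0.8 = 63.21

63.21 cSt


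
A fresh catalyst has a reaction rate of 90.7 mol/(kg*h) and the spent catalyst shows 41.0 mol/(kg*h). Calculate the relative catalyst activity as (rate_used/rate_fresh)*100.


Activity (%) = (rate_used / rate_fresh) * 100
rate_used = 41.0, rate_fresh = 90.7
= (41.0 / 90.7) * 100
= 0.4520 * 100 = 45.20

45.20 %


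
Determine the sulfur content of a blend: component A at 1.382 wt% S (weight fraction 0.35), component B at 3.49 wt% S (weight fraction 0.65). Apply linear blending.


Linear sulfur blending: S_blend = x1*S1 + x2*S2
Contribution 1: 0.35 * 1.382 = 0.4837 wt%
Contribution 2: 0.65 * 3.49 = 2.2685 wt%
S_blend = 0.4837 + 2.2685 = 2.7522

2.7522 wt%


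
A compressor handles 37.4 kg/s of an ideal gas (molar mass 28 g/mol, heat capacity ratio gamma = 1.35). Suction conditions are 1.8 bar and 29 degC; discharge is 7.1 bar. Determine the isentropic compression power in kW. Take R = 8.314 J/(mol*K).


Isentropic work: W = m*(gamma/(gamma-1))*(R*T1/MW)*((P2/P1)^((gamma-1)/gamma) - 1)
T1 = 29 + 273.15 = 302.15 K
Pressure ratio = 7.1 / 1.8 = 3.94444
Exponent = (1.35 - 1)/1.35 = 0.259259
(P2/P1)^exp - 1 = 3.94444^0.259259 - 1 = 0.427298
W = 37.4 * 1.35 / 0.35 * 8.314 * 302.15 / 28 * 0.427298 = 5530

5530 kW


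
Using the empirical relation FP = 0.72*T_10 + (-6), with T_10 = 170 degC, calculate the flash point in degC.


FP = 0.72 * 170 + (-6) = 116.4

116.4 degC


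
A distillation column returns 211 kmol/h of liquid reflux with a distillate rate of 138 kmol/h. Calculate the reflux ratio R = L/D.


Reflux ratio definition: R = L / D (liquid returned / distillate withdrawn)
L = 211 kmol/h, D = 138 kmol/h
R = 211 / 138 = 1.529

1.529


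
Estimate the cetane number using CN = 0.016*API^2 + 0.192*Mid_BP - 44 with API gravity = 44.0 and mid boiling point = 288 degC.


CN = 0.016 * 44.0^2 + 0.192 * 288 - 44
CN = 30.976 + 55.296 - 44 = 42.272

42.272


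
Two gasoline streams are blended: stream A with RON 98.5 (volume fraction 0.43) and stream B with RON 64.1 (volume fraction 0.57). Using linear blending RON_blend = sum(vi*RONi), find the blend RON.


Linear blending: RON_blend = sum(vi * RONi)
Contribution 1: 0.43 * 98.5 = 42.355
Contribution 2: 0.57 * 64.1 = 36.537
RON_blend = 42.355 + 36.537 = 78.892

78.892


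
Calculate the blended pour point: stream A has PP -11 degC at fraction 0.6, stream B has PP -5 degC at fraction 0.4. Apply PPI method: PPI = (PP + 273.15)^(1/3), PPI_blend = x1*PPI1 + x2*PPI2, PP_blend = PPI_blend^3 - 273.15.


PPI_1 = (-11 + 273.15)^(1/3) = 6.400049
PPI_2 = (-5 + 273.15)^(1/3) = 6.448508
PPI_blend = 0.6 * 6.400049 + 0.4 * 6.448508 = 6.419433
PP_blend = 6.419433^3 - 273.15 = 264.5392 - 273.15 = -8.61

-8.61 degC


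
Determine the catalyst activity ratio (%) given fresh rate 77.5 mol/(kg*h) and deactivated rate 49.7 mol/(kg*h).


Activity (%) = (rate_used / rate_fresh) * 100
rate_used = 49.7, rate_fresh = 77.5
= (49.7 / 77.5) * 100
= 0.6413 * 100 = 64.13

64.13 %


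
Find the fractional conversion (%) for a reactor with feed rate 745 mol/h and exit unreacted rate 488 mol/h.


X = (F_in - F_out) / F_in * 100
Moles reacted = 745 - 488 = 257
X = 257 / 745 * 100
= 0.3450 * 100
= 34.50 %

34.50 %


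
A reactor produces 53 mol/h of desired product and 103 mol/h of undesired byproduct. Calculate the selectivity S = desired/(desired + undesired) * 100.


Selectivity = desired / (desired + undesired) * 100
Total products = 53 + 103 = 156 mol/h
S = 53 / 156 * 100
= 0.3397 * 100
= 33.97 %

33.97 %


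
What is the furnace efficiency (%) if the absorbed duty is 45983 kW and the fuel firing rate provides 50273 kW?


Furnace efficiency = Q_absorbed / Q_fuel * 100
= 45983 / 50273 * 100 = 91.47

91.47 %


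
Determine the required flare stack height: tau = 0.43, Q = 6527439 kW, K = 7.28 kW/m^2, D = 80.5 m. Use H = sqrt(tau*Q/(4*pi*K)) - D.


tau*Q/(4*pi*K) = 0.43 * 6527439 / (4 * pi * 7.28) = 30681
sqrt(30681) = 175.16
H = 175.16 - 80.5 = 94.66

94.66 m


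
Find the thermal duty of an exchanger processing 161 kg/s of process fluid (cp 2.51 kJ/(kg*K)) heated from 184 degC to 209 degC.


Q = m_dot * cp * delta_T
delta_T = 209 - 184 = 25 K
Q = 161 * 2.51 * 25
= 404.11 * 25
= 10102.75 kW

10102.75 kW


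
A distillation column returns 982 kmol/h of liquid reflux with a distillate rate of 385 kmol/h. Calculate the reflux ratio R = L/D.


Reflux ratio definition: R = L / D (liquid returned / distillate withdrawn)
L = 982 kmol/h, D = 385 kmol/h
R = 982 / 385 = 2.551

2.551


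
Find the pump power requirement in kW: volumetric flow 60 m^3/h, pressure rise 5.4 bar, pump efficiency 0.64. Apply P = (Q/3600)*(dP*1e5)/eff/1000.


Q = 60 / 3600 = 0.0166667 m^3/s
P = 0.0166667 * (5.4 * 1e5) / 0.64 / 1000 = 14.06

14.06 kW


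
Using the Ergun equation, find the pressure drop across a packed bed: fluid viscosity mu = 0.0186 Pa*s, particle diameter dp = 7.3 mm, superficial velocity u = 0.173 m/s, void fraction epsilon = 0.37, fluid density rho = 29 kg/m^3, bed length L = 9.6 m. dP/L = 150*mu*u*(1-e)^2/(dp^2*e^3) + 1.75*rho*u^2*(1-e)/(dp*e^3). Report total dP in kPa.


dp = 7.3 mm = 0.0073 m
Viscous term = 150*0.0186*0.173*(1-0.37)^2 / (0.0073^2*0.37^3) = 70970.9
Inertial term = 1.75*29*0.173^2*(1-0.37) / (0.0073*0.37^3) = 2587.86
dP/L = 70970.9 + 2587.86 = 73558.8 Pa/m
dP = 73558.8 * 9.6 / 1000 = 706.2 kPa

706.2 kPa


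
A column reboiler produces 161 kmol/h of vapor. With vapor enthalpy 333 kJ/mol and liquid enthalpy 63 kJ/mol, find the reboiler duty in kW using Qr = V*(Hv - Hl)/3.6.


Qr = 161 * (333 - 63) / 3.6 = 161 * 270 / 3.6 = 12080

12080 kW


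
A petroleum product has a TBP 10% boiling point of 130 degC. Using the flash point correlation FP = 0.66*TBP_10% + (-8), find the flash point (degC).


FP = 0.66 * 130 + (-8) = 77.8

77.8 degC


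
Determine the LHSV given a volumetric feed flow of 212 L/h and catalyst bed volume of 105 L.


LHSV = volumetric feed rate / catalyst volume
= 212 L/h / 105 L
= 2.019 h^-1

2.019 h^-1


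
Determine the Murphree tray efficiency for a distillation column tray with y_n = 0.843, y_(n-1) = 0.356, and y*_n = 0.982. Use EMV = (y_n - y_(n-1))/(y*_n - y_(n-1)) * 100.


Murphree vapor efficiency: EMV = (y_n - y_(n-1)) / (y*_n - y_(n-1)) * 100
EMV = (0.843 - 0.356) / (0.982 - 0.356) * 100 = 0.487 / 0.626 * 100 = 77.80

77.80 %


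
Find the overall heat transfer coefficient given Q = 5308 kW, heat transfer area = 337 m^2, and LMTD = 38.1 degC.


From Q = U*A*LMTD, U = Q / (A * LMTD)
U = 5308 / (337 * 38.1) = 5308 / 12839.7 = 0.4134

0.4134 kW/(m^2*K)


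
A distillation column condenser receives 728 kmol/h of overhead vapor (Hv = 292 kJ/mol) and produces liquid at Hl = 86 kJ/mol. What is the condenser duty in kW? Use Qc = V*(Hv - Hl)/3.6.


Qc = 728 * (292 - 86) / 3.6 = 728 * 206 / 3.6 = 41660

41660 kW


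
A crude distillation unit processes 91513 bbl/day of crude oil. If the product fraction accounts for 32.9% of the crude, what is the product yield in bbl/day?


Crude throughput = 91513 bbl/day
Fraction yield = 32.9%
yield = throughput * fraction / 100
yield = 91513 * 32.9 / 100 = 30107.777

30107.777 bbl/day


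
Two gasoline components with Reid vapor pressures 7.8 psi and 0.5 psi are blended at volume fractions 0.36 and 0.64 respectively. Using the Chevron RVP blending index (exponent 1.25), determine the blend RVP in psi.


Chevron index: RVP_blend = (sum xi*RVPi^1.25)^(1/1.25)
RVP^1.25 terms: 0.36 * 7.8^1.25 + 0.64 * 0.5^1.25 = 4.96176
RVP_blend = 4.96176^(1/1.25) = 3.602

3.602 psi


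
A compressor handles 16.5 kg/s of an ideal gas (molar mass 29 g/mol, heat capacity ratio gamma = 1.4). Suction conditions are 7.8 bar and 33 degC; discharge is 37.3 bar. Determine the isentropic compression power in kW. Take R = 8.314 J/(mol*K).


Isentropic work: W = m*(gamma/(gamma-1))*(R*T1/MW)*((P2/P1)^((gamma-1)/gamma) - 1)
T1 = 33 + 273.15 = 306.15 K
Pressure ratio = 37.3 / 7.8 = 4.78205
Exponent = (1.4 - 1)/1.4 = 0.285714
(P2/P1)^exp - 1 = 4.78205^0.285714 - 1 = 0.563779
W = 16.5 * 1.4 / 0.4 * 8.314 * 306.15 / 29 * 0.563779 = 2858

2858 kW


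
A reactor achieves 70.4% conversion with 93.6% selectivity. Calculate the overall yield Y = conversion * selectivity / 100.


Overall yield = conversion (%) * selectivity (%) / 100
Conversion = 70.4%, Selectivity = 93.6%
Y = 70.4 * 93.6 / 100
= 65.8944 %

65.8944 %


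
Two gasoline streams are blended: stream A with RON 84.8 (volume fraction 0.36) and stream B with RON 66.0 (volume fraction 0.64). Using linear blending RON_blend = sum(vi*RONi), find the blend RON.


Linear blending: RON_blend = sum(vi * RONi)
Contribution 1: 0.36 * 84.8 = 30.528
Contribution 2: 0.64 * 66.0 = 42.24
RON_blend = 30.528 + 42.24 = 72.768

72.768


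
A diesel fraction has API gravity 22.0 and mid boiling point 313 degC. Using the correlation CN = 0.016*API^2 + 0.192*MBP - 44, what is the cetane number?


CN = 0.016 * 22.0^2 + 0.192 * 313 - 44
CN = 7.744 + 60.096 - 44 = 23.84

23.84


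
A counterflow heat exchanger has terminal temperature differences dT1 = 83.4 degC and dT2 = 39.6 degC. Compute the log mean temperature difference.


LMTD = (dT1 - dT2) / ln(dT1/dT2)
= (83.4 - 39.6) / ln(83.4 / 39.6) = 43.8 / 0.744819 = 58.81

58.81 degC


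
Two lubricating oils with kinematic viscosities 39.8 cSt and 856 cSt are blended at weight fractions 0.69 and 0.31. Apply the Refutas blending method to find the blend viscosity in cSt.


Refutas method: VBN_i = 14.534*ln(ln(visc_i + 0.8)) + 10.975, blended linearly by mass fraction; since VBN is linear in VBI_i = ln(ln(visc_i + 0.8)) and the fractions sum to 1, blend VBI directly: visc = exp(exp(VBI_blend)) - 0.8
VBI_1 = ln(ln(39.8 + 0.8)) = 1.30935
VBI_2 = ln(ln(856 + 0.8)) = 1.91002
VBI_blend = 0.69 * 1.30935 + 0.31 * 1.91002 = 1.49556
visc_blend = exp(exp(1.49556)) - 0.8 = 85.85

85.85 cSt


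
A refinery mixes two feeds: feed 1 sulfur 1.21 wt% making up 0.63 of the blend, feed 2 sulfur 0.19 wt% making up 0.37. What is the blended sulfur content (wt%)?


Linear sulfur blending: S_blend = x1*S1 + x2*S2
Contribution 1: 0.63 * 1.21 = 0.7623 wt%
Contribution 2: 0.37 * 0.19 = 0.0703 wt%
S_blend = 0.7623 + 0.0703 = 0.8326

0.8326 wt%


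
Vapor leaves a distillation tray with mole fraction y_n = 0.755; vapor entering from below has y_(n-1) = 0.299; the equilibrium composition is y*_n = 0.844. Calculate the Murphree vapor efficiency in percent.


Murphree vapor efficiency: EMV = (y_n - y_(n-1)) / (y*_n - y_(n-1)) * 100
EMV = (0.755 - 0.299) / (0.844 - 0.299) * 100 = 0.456 / 0.545 * 100 = 83.67

83.67 %


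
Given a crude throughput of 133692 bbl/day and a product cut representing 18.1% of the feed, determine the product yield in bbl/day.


Crude throughput = 133692 bbl/day
Fraction yield = 18.1%
yield = throughput * fraction / 100
yield = 133692 * 18.1 / 100 = 24198.252

24198.252 bbl/day


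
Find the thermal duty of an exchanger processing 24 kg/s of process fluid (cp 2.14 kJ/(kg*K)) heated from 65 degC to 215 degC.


Q = m_dot * cp * delta_T
delta_T = 215 - 65 = 150 K
Q = 24 * 2.14 * 150
= 51.36 * 150
= 7704 kW

7704 kW


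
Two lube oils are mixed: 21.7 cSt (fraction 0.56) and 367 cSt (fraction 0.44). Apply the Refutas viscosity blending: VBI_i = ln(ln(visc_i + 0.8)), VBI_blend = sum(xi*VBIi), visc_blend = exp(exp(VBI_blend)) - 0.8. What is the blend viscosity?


Refutas method: VBN_i = 14.534*ln(ln(visc_i + 0.8)) + 10.975, blended linearly by mass fraction; since VBN is linear in VBI_i = ln(ln(visc_i + 0.8)) and the fractions sum to 1, blend VBI directly: visc = exp(exp(VBI_blend)) - 0.8
VBI_1 = ln(ln(21.7 + 0.8)) = 1.13575
VBI_2 = ln(ln(367 + 0.8)) = 1.77623
VBI_blend = 0.56 * 1.13575 + 0.44 * 1.77623 = 1.41756
visc_blend = exp(exp(1.41756)) - 0.8 = 61.19

61.19 cSt


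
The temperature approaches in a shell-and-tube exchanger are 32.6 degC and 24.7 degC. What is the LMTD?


LMTD = (dT1 - dT2) / ln(dT1/dT2)
= (32.6 - 24.7) / ln(32.6 / 24.7) = 7.9 / 0.277509 = 28.47

28.47 degC


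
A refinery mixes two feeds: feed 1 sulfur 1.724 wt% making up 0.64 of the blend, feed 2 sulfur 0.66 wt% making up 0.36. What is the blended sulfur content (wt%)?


Linear sulfur blending: S_blend = x1*S1 + x2*S2
Contribution 1: 0.64 * 1.724 = 1.10336 wt%
Contribution 2: 0.36 * 0.66 = 0.2376 wt%
S_blend = 1.10336 + 0.2376 = 1.34096

1.34096 wt%


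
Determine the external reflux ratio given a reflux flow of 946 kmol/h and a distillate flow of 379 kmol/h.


Reflux ratio definition: R = L / D (liquid returned / distillate withdrawn)
L = 946 kmol/h, D = 379 kmol/h
R = 946 / 379 = 2.496

2.496


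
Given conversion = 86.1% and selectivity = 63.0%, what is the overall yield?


Overall yield = conversion (%) * selectivity (%) / 100
Conversion = 86.1%, Selectivity = 63.0%
Y = 86.1 * 63.0 / 100
= 54.243 %

54.243 %


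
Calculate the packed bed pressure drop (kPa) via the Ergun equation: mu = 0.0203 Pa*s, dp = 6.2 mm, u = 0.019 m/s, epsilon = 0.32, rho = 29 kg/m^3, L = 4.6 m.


dp = 6.2 mm = 0.0062 m
Viscous term = 150*0.0203*0.019*(1-0.32)^2 / (0.0062^2*0.32^3) = 21238.6
Inertial term = 1.75*29*0.019^2*(1-0.32) / (0.0062*0.32^3) = 61.3212
dP/L = 21238.6 + 61.3212 = 21299.9 Pa/m
dP = 21299.9 * 4.6 / 1000 = 97.98 kPa

97.98 kPa


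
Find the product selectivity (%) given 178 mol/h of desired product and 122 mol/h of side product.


Selectivity = desired / (desired + undesired) * 100
Total products = 178 + 122 = 300 mol/h
S = 178 / 300 * 100
= 0.5933 * 100
= 59.33 %

59.33 %


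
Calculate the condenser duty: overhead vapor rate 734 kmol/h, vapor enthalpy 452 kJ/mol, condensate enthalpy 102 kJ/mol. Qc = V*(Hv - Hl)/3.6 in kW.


Qc = 734 * (452 - 102) / 3.6 = 734 * 350 / 3.6 = 71360

71360 kW
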